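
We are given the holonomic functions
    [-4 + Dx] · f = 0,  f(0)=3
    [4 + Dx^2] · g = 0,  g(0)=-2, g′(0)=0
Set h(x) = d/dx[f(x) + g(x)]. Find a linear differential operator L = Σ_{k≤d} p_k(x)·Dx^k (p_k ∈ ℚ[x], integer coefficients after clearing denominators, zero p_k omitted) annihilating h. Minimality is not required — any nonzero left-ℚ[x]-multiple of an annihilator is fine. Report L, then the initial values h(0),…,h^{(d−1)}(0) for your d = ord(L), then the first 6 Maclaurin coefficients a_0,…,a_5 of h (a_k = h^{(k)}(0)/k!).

L = 16 - 4·Dx + 4·Dx^2 - Dx^3  (order 3).
h: a_k = 12, 56, 96, 368/3, 128, 1552/15, …
ICs: h(0) = 12, h′(0) = 56, h′′(0) = 192.

f: a_k = 3, 12, 24, 32, 32, 128/5, …
g: a_k = -2, 0, 4, 0, -4/3, 0, …
L₀ := lclm(L_f,L_g); ord L₀ ≤ 1+2.
Derive L from L₀ (diff closure).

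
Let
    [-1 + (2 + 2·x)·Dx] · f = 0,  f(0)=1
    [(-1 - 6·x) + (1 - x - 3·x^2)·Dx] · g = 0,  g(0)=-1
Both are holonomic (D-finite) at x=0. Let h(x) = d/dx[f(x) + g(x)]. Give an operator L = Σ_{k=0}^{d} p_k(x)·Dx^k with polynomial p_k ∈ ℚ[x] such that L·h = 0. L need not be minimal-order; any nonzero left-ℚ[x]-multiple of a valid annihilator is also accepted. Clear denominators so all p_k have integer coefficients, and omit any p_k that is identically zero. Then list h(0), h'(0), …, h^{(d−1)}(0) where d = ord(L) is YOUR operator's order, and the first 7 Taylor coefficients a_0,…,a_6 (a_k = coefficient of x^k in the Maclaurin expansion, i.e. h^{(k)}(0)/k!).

L = (-108 - 690·x - 1260·x^2 - 1620·x^3 - 810·x^4) + (-165 - 1476·x - 3819·x^2 - 6408·x^3 - 6345·x^4 - 2430·x^5)·Dx + (34 + 114·x + 134·x^2 - 378·x^3 - 1422·x^4 - 1530·x^5 - 540·x^6)·Dx^2  (order 2).
h: a_k = -1/2, -33/4, -333/16, -2437/32, -51165/256, -298047/512, -3110681/2048, …
ICs: h(0) = -1/2, h′(0) = -33/4.

f: a_k = 1, 1/2, -1/8, 1/16, -5/128, 7/256, -21/1024, …
g: a_k = -1, -1, -4, -7, -19, -40, -97, …
f+g: L₀ = lclm(L_f,L_g), ord ≤ 1+1.
Derive L from L₀ (diff closure).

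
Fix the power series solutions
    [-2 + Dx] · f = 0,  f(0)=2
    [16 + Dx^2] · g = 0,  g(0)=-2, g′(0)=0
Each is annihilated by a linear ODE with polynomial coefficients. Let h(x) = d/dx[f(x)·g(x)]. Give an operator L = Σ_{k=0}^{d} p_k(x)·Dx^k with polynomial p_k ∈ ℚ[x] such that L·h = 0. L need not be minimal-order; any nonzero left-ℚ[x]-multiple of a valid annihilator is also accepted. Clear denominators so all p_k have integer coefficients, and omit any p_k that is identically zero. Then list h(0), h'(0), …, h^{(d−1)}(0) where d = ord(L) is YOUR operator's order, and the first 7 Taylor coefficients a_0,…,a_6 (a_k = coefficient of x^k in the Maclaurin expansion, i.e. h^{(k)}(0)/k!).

L = 20 - 4·Dx + Dx^2  (order 2).
h: a_k = -8, 48, 176, 224/3, -656/3, -1248/5, -928/45, …
ICs: h(0) = -8, h′(0) = 48.

f: a_k = 2, 4, 4, 8/3, 4/3, 8/15, 8/45, …
g: a_k = -2, 0, 16, 0, -64/3, 0, 512/45, …
h₀=f·g: eliminate ⇒ L₀, order ≤ 1·2.
h₀' ⇒ L via d/dx closure of L₀.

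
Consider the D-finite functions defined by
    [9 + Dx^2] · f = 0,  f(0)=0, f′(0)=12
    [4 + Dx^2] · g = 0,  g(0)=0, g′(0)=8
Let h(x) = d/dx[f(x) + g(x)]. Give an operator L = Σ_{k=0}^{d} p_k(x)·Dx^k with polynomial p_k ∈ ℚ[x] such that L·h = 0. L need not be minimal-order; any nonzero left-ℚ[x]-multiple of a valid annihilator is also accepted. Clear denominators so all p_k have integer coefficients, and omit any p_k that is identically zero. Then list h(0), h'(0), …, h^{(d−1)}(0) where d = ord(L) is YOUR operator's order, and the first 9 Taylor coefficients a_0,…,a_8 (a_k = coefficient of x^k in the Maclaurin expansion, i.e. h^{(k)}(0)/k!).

L = 36 + 13·Dx^2 + Dx^4  (order 4).
h: a_k = 20, 0, -70, 0, 275/6, 0, -463/36, 0, 577/288, …
ICs: h(0) = 20, h′(0) = 0, h′′(0) = -140, h′′′(0) = 0.

f: a_k = 0, 12, 0, -18, 0, 81/10, 0, -243/140, 0, …
g: a_k = 0, 8, 0, -16/3, 0, 16/15, 0, -32/315, 0, …
Weyl lclm of L_f,L_g ⇒ L₀ (ord ≤ 4).
h=h₀': d/dx-closure on L₀ ⇒ L.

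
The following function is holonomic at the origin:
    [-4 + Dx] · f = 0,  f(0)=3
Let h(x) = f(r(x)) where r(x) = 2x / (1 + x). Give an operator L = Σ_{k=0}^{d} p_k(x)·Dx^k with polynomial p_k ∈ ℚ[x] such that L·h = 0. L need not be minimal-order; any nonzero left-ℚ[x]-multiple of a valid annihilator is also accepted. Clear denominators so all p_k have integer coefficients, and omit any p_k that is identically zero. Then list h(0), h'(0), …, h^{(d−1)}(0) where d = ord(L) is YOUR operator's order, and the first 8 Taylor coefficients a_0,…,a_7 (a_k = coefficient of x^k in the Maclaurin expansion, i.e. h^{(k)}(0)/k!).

L = -8 + (1 + 2·x + x^2)·Dx  (order 1).
h: a_k = 3, 24, 72, 88, 8, -264/5, 184/15, 3224/105, …
ICs: h(0) = 3.

f: a_k = 3, 12, 24, 32, 32, 128/5, 256/15, 1024/105, …
h₀=f(r): pull back L_f along r ⇒ L₀.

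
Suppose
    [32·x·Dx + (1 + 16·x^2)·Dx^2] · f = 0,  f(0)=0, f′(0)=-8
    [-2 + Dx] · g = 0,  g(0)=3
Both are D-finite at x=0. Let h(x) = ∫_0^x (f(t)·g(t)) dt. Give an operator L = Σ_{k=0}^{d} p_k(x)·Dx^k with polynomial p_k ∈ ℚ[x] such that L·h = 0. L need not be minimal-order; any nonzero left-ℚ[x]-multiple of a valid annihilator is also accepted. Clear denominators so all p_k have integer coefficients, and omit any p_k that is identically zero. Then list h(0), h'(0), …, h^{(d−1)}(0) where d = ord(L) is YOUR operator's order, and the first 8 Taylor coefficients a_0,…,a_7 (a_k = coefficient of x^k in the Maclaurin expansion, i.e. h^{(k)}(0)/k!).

L = (4 - 64·x + 64·x^2)·Dx + (-4 + 32·x - 64·x^2)·Dx^2 + (1 + 16·x^2)·Dx^3  (order 3).
h: a_k = 0, 0, -12, -16, 20, 224/5, -824/5, -6880/21, …
ICs: h(0) = 0, h′(0) = 0, h′′(0) = -24.

f: a_k = 0, -8, 0, 128/3, 0, -2048/5, 0, 32768/7, …
g: a_k = 3, 6, 6, 4, 2, 4/5, 4/15, 8/105, …
h₀=f·g: eliminate ⇒ L₀, order ≤ 2·1.
Integrate: L := L₀·Dx.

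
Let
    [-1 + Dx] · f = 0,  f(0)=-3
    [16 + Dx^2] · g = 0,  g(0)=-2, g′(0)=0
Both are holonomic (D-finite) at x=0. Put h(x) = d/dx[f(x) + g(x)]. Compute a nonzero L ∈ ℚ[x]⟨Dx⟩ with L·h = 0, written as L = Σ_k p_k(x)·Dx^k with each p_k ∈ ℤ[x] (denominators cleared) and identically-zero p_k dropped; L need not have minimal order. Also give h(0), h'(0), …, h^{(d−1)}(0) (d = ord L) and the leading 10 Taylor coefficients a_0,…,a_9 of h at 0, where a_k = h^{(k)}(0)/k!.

f: a_k = -3, -3, -3/2, -1/2, -1/8, -1/40, -1/240, -1/1680, -1/13440, -1/120960, …
g: a_k = -2, 0, 16, 0, -64/3, 0, 512/45, 0, -1024/315, 0, …
f+g: L₀ = lclm(L_f,L_g), ord ≤ 1+2.
Differentiate: ansatz ord ≤ ord L₀ ⇒ L.
L = 16 - 16·Dx + Dx^2 - Dx^3  (order 3).
h: a_k = -3, 29, -3/2, -515/6, -1/8, 8189/120, -1/240, -3745/144, -1/13440, 2097149/362880, …
ICs: h(0) = -3, h′(0) = 29, h′′(0) = -3.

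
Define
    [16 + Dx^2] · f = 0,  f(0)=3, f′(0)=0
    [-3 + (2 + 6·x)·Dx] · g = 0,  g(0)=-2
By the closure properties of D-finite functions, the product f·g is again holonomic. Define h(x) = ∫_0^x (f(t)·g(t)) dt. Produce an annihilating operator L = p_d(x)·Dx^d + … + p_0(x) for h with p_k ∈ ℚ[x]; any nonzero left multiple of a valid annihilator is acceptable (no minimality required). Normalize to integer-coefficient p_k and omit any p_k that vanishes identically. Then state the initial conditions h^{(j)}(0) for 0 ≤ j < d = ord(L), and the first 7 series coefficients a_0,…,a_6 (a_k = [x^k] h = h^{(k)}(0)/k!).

L = (91 + 384·x + 576·x^2)·Dx + (-12 - 36·x)·Dx^2 + (4 + 24·x + 36·x^2)·Dx^3  (order 3).
h: a_k = 0, -6, -9/2, 73/4, 495/32, -6337/320, -2341/256, …
ICs: h(0) = 0, h′(0) = -6, h′′(0) = -9.

f: a_k = 3, 0, -24, 0, 32, 0, -256/15, …
g: a_k = -2, -3, 9/4, -27/8, 405/64, -1701/128, 15309/512, …
Sym-product of L_f,L_g gives L₀ (≤ ord 2).
Integrate: L := L₀·Dx.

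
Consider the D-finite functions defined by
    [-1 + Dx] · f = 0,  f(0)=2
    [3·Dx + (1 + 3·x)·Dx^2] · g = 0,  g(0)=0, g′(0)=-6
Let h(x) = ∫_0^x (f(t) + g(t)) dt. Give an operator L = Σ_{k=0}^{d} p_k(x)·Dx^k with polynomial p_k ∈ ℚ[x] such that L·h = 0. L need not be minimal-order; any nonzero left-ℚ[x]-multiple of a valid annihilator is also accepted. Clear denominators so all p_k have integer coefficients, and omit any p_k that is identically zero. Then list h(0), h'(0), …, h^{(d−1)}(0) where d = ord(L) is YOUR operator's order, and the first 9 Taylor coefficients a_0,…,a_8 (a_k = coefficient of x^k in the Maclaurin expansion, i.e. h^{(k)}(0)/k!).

f: a_k = 2, 2, 1, 1/3, 1/12, 1/60, 1/360, 1/2520, 1/20160, …
g: a_k = 0, -6, 9, -18, 81/2, -486/5, 243, -4374/7, 6561/4, …
h₀=f+g: left-lcm gives L₀, ord ≤ 3.
h=∫₀ˣh₀: take L = L₀·Dx.
L = (-21 - 9·x)·Dx^2 + (17 - 6·x - 9·x^2)·Dx^3 + (4 + 15·x + 9·x^2)·Dx^4  (order 4).
h: a_k = 0, 2, -2, 10/3, -53/12, 487/60, -5831/360, 87481/2520, -1574639/20160, …
ICs: h(0) = 0, h′(0) = 2, h′′(0) = -4, h′′′(0) = 20.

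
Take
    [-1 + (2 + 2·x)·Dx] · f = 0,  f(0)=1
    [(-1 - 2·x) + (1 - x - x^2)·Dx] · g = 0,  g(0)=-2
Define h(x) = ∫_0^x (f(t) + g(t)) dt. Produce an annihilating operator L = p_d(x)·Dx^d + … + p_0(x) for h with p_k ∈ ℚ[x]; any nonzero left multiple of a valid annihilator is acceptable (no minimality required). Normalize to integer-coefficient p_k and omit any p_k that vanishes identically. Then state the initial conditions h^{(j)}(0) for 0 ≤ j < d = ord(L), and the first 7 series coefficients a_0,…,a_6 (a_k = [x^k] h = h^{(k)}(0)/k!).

L = (9 + 21·x + 21·x^2 + 10·x^3)·Dx + (-17 - 54·x - 87·x^2 - 74·x^3 - 25·x^4)·Dx^2 + (2 + 14·x + 6·x^2 - 30·x^3 - 34·x^4 - 10·x^5)·Dx^3  (order 3).
h: a_k = 0, -1, -3/4, -11/8, -95/64, -257/128, -1363/512, …
ICs: h(0) = 0, h′(0) = -1, h′′(0) = -3/2.

f: a_k = 1, 1/2, -1/8, 1/16, -5/128, 7/256, -21/1024, …
g: a_k = -2, -2, -4, -6, -10, -16, -26, …
Sum ⇒ L₀ = lclm(L_f,L_g) in ℚ(x)⟨Dx⟩.
Integrate: L := L₀·Dx.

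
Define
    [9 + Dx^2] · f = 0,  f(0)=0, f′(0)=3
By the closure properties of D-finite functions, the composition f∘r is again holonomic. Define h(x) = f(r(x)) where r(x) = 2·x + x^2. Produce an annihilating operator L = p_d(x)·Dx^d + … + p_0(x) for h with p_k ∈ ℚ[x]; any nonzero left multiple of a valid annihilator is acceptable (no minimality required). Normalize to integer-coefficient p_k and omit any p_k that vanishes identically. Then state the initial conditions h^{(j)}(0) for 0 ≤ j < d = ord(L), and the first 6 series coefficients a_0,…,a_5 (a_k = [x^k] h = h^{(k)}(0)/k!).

f: a_k = 0, 3, 0, -9/2, 0, 81/40, …
Substitute x→r, Dx→(1/r')Dx; clear ⇒ L₀.
L = (36 + 108·x + 108·x^2 + 36·x^3) - Dx + (1 + x)·Dx^2  (order 2).
h: a_k = 0, 6, 3, -36, -54, 189/5, …
ICs: h(0) = 0, h′(0) = 6.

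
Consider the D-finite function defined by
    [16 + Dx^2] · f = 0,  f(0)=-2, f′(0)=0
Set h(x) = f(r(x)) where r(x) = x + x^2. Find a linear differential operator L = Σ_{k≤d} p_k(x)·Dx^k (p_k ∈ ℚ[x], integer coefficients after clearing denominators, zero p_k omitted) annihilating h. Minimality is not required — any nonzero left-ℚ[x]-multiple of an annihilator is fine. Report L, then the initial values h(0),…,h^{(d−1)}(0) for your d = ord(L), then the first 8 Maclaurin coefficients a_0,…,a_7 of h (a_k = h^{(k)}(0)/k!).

f: a_k = -2, 0, 16, 0, -64/3, 0, 512/45, 0, …
Change of var in L_f (x↦r) gives L₀.
L = (16 + 96·x + 192·x^2 + 128·x^3) - 2·Dx + (1 + 2·x)·Dx^2  (order 2).
h: a_k = -2, 0, 16, 32, -16/3, -256/3, -5248/45, -256/15, …
ICs: h(0) = -2, h′(0) = 0.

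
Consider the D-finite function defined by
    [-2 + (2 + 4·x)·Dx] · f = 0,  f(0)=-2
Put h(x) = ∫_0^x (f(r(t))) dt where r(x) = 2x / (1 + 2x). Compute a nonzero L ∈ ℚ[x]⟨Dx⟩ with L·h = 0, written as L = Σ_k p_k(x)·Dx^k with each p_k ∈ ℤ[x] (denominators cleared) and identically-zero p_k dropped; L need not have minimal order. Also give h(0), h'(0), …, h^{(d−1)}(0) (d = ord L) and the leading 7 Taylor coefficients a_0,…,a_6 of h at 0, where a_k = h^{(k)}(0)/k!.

f: a_k = -2, -2, 1, -1, 5/4, -7/4, 21/8, …
Substitute x→r, Dx→(1/r')Dx; clear ⇒ L₀.
Integrate: L := L₀·Dx.
L = -2·Dx + (1 + 8·x + 12·x^2)·Dx^2  (order 2).
h: a_k = 0, -2, -2, 4, -10, 148/5, -100, …
ICs: h(0) = 0, h′(0) = -2.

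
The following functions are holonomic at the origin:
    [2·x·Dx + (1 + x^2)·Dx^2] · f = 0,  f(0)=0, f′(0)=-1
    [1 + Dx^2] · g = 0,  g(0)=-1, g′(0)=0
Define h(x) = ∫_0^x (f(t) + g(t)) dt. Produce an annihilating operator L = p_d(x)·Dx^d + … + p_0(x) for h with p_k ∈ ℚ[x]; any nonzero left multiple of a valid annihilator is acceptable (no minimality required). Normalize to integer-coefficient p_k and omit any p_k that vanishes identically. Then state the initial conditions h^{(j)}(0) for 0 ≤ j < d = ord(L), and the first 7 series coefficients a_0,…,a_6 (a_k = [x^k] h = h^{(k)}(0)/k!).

L = (-22·x + 28·x^3 + 2·x^5)·Dx^2 + (-1 + 7·x^2 + 9·x^4 + x^6)·Dx^3 + (-22·x + 28·x^3 + 2·x^5)·Dx^4 + (-1 + 7·x^2 + 9·x^4 + x^6)·Dx^5  (order 5).
h: a_k = 0, -1, -1/2, 1/6, 1/12, -1/120, -1/30, …
ICs: h(0) = 0, h′(0) = -1, h′′(0) = -1, h′′′(0) = 1, h′′′′(0) = 2.

f: a_k = 0, -1, 0, 1/3, 0, -1/5, 0, …
g: a_k = -1, 0, 1/2, 0, -1/24, 0, 1/720, …
Weyl lclm of L_f,L_g ⇒ L₀ (ord ≤ 4).
∫: right-multiply L₀ by Dx.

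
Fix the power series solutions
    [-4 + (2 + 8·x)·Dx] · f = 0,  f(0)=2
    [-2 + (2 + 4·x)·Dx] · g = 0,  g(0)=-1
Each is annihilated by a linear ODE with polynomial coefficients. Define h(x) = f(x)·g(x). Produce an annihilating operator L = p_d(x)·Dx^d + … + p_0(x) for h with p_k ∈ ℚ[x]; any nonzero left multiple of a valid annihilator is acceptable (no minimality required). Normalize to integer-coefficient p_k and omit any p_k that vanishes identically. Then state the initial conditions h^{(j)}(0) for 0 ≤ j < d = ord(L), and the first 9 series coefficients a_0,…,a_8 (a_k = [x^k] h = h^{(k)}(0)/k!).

f: a_k = 2, 4, -4, 8, -20, 56, -168, 528, -1716, …
g: a_k = -1, -1, 1/2, -1/2, 5/8, -7/8, 21/16, -33/16, 429/128, …
f·g: L₀ = L_f ⊗_s L_g, ord ≤ 1·1.
L = (-3 - 8·x) + (1 + 6·x + 8·x^2)·Dx  (order 1).
h: a_k = -2, -6, 1, -3, 37/4, -117/4, 757/8, -2499/8, 67181/64, …
ICs: h(0) = -2.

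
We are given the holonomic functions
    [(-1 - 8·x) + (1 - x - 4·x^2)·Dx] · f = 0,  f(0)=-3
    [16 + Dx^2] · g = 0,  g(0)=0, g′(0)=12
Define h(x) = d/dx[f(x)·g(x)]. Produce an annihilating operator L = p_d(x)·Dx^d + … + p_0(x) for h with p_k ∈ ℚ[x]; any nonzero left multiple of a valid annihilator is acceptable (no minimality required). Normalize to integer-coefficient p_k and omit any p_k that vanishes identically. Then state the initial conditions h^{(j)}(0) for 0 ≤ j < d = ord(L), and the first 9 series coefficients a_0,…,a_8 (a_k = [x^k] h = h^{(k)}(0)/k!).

L = (-12 - 64·x - 224·x^2 + 256·x^3 + 512·x^4) + (-1 - 4·x + 48·x^2 + 128·x^3)·Dx + (1 - 3·x - 10·x^2 + 16·x^3 + 32·x^4)·Dx^2  (order 2).
h: a_k = -36, -72, -252, -912, -3204, -46584/5, -143036/5, -2883424/35, -8395196/35, …
ICs: h(0) = -36, h′(0) = -72.

f: a_k = -3, -3, -15, -27, -87, -195, -543, -1323, -3495, …
g: a_k = 0, 12, 0, -32, 0, 128/5, 0, -1024/105, 0, …
Sym-product of L_f,L_g gives L₀ (≤ ord 2).
Differentiate: ansatz ord ≤ ord L₀ ⇒ L.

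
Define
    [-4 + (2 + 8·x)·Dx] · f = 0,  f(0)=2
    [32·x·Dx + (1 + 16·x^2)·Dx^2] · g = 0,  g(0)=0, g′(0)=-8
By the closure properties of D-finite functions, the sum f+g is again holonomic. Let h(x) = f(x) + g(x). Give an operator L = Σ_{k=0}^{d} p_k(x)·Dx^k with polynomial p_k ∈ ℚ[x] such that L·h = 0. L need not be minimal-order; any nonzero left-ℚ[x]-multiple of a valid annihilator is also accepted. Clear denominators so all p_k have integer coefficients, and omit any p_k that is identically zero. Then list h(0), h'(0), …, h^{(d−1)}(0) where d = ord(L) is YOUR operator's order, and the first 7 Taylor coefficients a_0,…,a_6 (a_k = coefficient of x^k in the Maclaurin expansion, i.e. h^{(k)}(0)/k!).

L = (-32 - 320·x + 1536·x^2 + 3072·x^3)·Dx + (-22 - 128·x + 320·x^2 + 6144·x^3 + 10752·x^4)·Dx^2 + (-1 + 12·x + 96·x^2 + 384·x^3 + 1792·x^4 + 3072·x^5)·Dx^3  (order 3).
h: a_k = 2, -4, -4, 152/3, -20, -1768/5, -168, …
ICs: h(0) = 2, h′(0) = -4, h′′(0) = -8.

f: a_k = 2, 4, -4, 8, -20, 56, -168, …
g: a_k = 0, -8, 0, 128/3, 0, -2048/5, 0, …
Sum ⇒ L₀ = lclm(L_f,L_g) in ℚ(x)⟨Dx⟩.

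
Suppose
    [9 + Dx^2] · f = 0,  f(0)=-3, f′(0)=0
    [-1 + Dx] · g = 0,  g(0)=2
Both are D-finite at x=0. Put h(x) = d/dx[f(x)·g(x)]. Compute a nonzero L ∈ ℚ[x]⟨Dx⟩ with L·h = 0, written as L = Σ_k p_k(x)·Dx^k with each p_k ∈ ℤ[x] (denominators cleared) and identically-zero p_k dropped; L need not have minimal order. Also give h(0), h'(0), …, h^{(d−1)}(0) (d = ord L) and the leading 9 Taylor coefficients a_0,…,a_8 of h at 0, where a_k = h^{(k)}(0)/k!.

L = 10 - 2·Dx + Dx^2  (order 2).
h: a_k = -6, 48, 78, -28, -79, -88/5, 307/15, 1054/105, -481/420, …
ICs: h(0) = -6, h′(0) = 48.

f: a_k = -3, 0, 27/2, 0, -81/8, 0, 243/80, 0, -2187/4480, …
g: a_k = 2, 2, 1, 1/3, 1/12, 1/60, 1/360, 1/2520, 1/20160, …
Product ⇒ symmetric product L₀, ord ≤ 2.
Differentiate: ansatz ord ≤ ord L₀ ⇒ L.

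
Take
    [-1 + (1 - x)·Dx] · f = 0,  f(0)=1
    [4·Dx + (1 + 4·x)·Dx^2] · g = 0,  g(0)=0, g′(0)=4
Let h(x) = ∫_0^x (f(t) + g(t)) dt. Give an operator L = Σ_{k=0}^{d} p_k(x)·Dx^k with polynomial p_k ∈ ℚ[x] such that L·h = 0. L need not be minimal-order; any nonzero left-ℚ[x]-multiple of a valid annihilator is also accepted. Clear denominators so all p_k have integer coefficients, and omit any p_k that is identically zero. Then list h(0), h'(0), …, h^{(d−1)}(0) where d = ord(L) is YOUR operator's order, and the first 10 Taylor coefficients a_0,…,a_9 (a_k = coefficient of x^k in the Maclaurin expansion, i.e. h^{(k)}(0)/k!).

L = (44 + 16·x)·Dx^2 + (-13 + 56·x + 32·x^2)·Dx^3 + (-3 - 11·x + 6·x^2 + 8·x^3)·Dx^4  (order 4).
h: a_k = 0, 1, 5/2, -7/3, 67/12, -63/5, 343/10, -2045/21, 16391/56, -8191/9, …
ICs: h(0) = 0, h′(0) = 1, h′′(0) = 5, h′′′(0) = -14.

f: a_k = 1, 1, 1, 1, 1, 1, 1, 1, 1, 1, …
g: a_k = 0, 4, -8, 64/3, -64, 1024/5, -2048/3, 16384/7, -8192, 262144/9, …
f+g: L₀ = lclm(L_f,L_g), ord ≤ 1+2.
h=∫₀ˣh₀: take L = L₀·Dx.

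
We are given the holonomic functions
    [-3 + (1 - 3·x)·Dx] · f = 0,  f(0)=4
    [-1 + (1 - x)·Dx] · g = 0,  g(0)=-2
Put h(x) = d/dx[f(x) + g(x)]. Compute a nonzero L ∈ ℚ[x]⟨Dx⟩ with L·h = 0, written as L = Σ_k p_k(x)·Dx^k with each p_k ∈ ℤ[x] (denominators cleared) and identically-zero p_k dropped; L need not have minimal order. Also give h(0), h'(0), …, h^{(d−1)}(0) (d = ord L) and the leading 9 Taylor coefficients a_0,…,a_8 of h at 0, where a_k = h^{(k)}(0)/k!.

f: a_k = 4, 12, 36, 108, 324, 972, 2916, 8748, 26244, …
g: a_k = -2, -2, -2, -2, -2, -2, -2, -2, -2, …
L₀ := lclm(L_f,L_g); ord L₀ ≤ 1+1.
h=h₀': d/dx-closure on L₀ ⇒ L.
L = 18 + (-12 + 18·x)·Dx + (1 - 4·x + 3·x^2)·Dx^2  (order 2).
h: a_k = 10, 68, 318, 1288, 4850, 17484, 61222, 209936, 708570, …
ICs: h(0) = 10, h′(0) = 68.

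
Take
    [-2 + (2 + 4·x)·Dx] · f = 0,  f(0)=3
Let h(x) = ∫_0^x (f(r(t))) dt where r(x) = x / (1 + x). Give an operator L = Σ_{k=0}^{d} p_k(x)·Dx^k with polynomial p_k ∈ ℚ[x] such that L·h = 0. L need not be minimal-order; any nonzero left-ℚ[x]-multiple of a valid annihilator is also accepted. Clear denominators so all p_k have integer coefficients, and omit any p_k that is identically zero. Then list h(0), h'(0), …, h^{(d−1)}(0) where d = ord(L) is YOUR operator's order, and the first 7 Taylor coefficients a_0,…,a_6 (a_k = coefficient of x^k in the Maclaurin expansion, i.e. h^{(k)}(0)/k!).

f: a_k = 3, 3, -3/2, 3/2, -15/8, 21/8, -63/16, …
Change of var in L_f (x↦r) gives L₀.
Integrate: L := L₀·Dx.
L = -Dx + (1 + 4·x + 3·x^2)·Dx^2  (order 2).
h: a_k = 0, 3, 3/2, -3/2, 15/8, -111/40, 75/16, …
ICs: h(0) = 0, h′(0) = 3.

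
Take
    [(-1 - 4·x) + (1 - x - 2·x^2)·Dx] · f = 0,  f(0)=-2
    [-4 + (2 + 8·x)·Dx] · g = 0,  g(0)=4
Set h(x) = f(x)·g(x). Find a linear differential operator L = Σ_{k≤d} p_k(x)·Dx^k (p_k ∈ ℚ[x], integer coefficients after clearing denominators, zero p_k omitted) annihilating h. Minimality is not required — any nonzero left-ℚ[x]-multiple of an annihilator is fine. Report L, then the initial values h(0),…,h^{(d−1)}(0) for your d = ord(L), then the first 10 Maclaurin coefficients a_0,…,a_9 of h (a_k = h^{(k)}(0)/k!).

L = (3 + 6·x + 12·x^2) + (-1 - 3·x + 6·x^2 + 8·x^3)·Dx  (order 1).
h: a_k = -8, -24, -24, -104, -72, -504, 24, -3096, 3816, -25256, …
ICs: h(0) = -8.

f: a_k = -2, -2, -6, -10, -22, -42, -86, -170, -342, -682, …
g: a_k = 4, 8, -8, 16, -40, 112, -336, 1056, -3432, 11440, …
Sym-product of L_f,L_g gives L₀ (≤ ord 1).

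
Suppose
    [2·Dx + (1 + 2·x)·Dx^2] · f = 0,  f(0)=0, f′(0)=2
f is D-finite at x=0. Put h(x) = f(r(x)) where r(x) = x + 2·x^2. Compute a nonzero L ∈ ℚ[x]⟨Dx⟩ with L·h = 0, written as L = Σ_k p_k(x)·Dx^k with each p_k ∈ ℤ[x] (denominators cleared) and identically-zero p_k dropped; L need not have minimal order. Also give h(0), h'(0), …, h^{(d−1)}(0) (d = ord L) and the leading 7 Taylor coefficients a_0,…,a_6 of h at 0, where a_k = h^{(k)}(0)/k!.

f: a_k = 0, 2, -2, 8/3, -4, 32/5, -32/3, …
f∘r: x↦r, Dx↦Dx/r' in L_f ⇒ L₀.
L = (-2 + 8·x + 16·x^2)·Dx + (1 + 6·x + 12·x^2 + 16·x^3)·Dx^2  (order 2).
h: a_k = 0, 2, 2, -16/3, 4, 32/5, -64/3, …
ICs: h(0) = 0, h′(0) = 2.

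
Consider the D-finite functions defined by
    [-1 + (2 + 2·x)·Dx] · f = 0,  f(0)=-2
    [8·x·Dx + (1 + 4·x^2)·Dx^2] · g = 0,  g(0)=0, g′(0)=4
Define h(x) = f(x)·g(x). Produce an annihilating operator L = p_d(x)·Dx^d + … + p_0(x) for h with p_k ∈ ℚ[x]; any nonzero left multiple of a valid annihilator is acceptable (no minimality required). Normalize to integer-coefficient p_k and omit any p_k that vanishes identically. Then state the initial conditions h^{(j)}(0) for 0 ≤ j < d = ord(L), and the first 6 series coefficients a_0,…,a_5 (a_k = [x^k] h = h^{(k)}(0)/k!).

f: a_k = -2, -1, 1/4, -1/8, 5/64, -7/128, …
g: a_k = 0, 4, 0, -16/3, 0, 64/5, …
L₀ := L_f ⊗_s L_g (sym. prod.), ord ≤ 2.
L = (3 - 16·x - 4·x^2) + (-4 + 28·x + 48·x^2 + 16·x^3)·Dx + (4 + 8·x + 20·x^2 + 32·x^3 + 16·x^4)·Dx^2  (order 2).
h: a_k = 0, -8, -4, 35/3, 29/6, -6389/240, …
ICs: h(0) = 0, h′(0) = -8.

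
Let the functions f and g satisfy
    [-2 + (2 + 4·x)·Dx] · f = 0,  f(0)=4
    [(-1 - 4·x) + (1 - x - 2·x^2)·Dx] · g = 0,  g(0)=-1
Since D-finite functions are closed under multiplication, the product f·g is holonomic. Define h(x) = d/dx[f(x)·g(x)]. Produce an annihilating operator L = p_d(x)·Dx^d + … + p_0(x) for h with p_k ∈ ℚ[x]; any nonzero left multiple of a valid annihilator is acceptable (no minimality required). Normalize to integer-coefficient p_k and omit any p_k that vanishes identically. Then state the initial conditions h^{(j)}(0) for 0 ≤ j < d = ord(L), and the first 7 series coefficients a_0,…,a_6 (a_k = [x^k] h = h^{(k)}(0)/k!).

L = (7 + 48·x + 99·x^2 + 100·x^3 + 60·x^4) + (-2 - 7·x - 3·x^2 + 22·x^3 + 44·x^4 + 24·x^5)·Dx  (order 1).
h: a_k = -8, -28, -96, -230, -625, -2817/2, -3451, …
ICs: h(0) = -8.

f: a_k = 4, 4, -2, 2, -5/2, 7/2, -21/4, …
g: a_k = -1, -1, -3, -5, -11, -21, -43, …
Product ⇒ symmetric product L₀, ord ≤ 1.
Differentiate: ansatz ord ≤ ord L₀ ⇒ L.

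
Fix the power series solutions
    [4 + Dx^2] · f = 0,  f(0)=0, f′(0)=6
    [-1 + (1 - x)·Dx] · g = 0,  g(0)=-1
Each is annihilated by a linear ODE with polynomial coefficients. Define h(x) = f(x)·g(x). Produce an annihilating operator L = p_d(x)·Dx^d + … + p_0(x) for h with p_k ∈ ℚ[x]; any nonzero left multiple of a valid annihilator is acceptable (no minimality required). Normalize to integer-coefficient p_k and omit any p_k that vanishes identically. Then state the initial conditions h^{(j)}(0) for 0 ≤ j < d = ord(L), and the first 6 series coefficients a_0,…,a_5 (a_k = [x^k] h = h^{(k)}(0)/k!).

f: a_k = 0, 6, 0, -4, 0, 4/5, …
g: a_k = -1, -1, -1, -1, -1, -1, …
Product ⇒ symmetric product L₀, ord ≤ 2.
L = (-4 + 4·x) + 2·Dx + (-1 + x)·Dx^2  (order 2).
h: a_k = 0, -6, -6, -2, -2, -14/5, …
ICs: h(0) = 0, h′(0) = -6.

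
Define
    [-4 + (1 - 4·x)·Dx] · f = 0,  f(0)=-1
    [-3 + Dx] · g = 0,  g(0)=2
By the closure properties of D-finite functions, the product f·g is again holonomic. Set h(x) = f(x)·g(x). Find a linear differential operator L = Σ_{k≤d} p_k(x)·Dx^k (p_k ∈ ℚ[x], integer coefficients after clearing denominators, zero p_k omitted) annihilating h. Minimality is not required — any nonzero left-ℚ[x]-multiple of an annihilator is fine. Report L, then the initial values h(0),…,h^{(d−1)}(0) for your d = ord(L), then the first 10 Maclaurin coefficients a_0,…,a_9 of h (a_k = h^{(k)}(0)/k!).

L = (7 - 12·x) + (-1 + 4·x)·Dx  (order 1).
h: a_k = -2, -14, -65, -269, -4331/4, -86701/20, -693689/40, -3884707/56, -88793407/320, -2486215639/2240, …
ICs: h(0) = -2.

f: a_k = -1, -4, -16, -64, -256, -1024, -4096, -16384, -65536, -262144, …
g: a_k = 2, 6, 9, 9, 27/4, 81/20, 81/40, 243/280, 729/2240, 243/2240, …
Product ⇒ symmetric product L₀, ord ≤ 1.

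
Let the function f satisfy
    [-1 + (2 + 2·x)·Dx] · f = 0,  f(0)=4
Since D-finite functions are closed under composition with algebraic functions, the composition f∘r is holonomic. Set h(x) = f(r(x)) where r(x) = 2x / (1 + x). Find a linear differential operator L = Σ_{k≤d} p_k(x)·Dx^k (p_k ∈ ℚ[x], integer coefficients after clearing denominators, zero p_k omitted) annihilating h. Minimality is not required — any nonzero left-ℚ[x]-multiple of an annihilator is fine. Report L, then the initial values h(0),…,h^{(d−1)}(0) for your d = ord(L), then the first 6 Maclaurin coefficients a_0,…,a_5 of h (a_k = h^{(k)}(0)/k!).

L = -1 + (1 + 4·x + 3·x^2)·Dx  (order 1).
h: a_k = 4, 4, -6, 10, -37/2, 75/2, …
ICs: h(0) = 4.

f: a_k = 4, 2, -1/2, 1/4, -5/32, 7/64, …
L₀ from L_f via x↦r, Dx↦r'^{-1}Dx.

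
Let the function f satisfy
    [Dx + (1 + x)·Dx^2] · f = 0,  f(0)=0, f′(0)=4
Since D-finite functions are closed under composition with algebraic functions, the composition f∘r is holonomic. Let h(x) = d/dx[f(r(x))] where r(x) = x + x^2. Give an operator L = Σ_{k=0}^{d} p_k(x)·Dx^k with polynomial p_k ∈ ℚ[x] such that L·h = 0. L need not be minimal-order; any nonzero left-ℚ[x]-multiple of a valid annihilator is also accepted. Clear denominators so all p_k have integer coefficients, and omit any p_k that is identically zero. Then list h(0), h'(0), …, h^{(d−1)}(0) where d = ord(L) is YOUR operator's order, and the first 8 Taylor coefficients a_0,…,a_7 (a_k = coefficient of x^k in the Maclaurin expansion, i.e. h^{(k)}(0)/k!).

f: a_k = 0, 4, -2, 4/3, -1, 4/5, -2/3, 4/7, …
L₀ from L_f via x↦r, Dx↦r'^{-1}Dx.
h₀' ⇒ L via d/dx closure of L₀.
L = (-1 + 2·x + 2·x^2) + (1 + 3·x + 3·x^2 + 2·x^3)·Dx  (order 1).
h: a_k = 4, 4, -8, 4, 4, -8, 4, 4, …
ICs: h(0) = 4.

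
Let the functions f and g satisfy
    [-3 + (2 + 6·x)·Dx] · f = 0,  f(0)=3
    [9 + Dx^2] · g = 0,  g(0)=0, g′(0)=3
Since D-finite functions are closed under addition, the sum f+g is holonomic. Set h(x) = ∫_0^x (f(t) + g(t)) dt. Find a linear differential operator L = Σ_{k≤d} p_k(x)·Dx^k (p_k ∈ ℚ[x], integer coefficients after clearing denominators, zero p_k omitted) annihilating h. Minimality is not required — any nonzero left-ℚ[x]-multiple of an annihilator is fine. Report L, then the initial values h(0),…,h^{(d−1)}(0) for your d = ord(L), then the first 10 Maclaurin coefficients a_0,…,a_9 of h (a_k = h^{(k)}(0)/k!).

L = (-63 - 216·x - 324·x^2)·Dx + (18 + 198·x + 648·x^2 + 648·x^3)·Dx^2 + (-7 - 24·x - 36·x^2)·Dx^3 + (2 + 22·x + 72·x^2 + 72·x^3)·Dx^4  (order 4).
h: a_k = 0, 3, 15/4, -9/8, 9/64, -243/128, 9369/2560, -6561/1024, 7546851/573440, -938223/32768, …
ICs: h(0) = 0, h′(0) = 3, h′′(0) = 15/2, h′′′(0) = -27/4.

f: a_k = 3, 9/2, -27/8, 81/16, -1215/128, 5103/256, -45927/1024, 216513/2048, -8444007/32768, 42220035/65536, …
g: a_k = 0, 3, 0, -9/2, 0, 81/40, 0, -243/560, 0, 243/4480, …
Weyl lclm of L_f,L_g ⇒ L₀ (ord ≤ 3).
Integrate: L := L₀·Dx.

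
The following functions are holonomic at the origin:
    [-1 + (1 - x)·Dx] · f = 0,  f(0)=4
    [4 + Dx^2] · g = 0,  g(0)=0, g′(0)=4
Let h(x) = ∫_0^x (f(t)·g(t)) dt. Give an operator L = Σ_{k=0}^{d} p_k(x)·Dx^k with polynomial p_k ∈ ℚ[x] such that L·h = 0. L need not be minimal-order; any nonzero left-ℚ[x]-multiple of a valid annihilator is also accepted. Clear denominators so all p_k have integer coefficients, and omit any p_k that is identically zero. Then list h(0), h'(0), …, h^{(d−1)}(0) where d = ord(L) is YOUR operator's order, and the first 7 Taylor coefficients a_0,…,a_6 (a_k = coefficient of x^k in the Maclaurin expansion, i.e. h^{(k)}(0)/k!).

L = (-4 + 4·x)·Dx + 2·Dx^2 + (-1 + x)·Dx^3  (order 3).
h: a_k = 0, 0, 8, 16/3, 4/3, 16/15, 56/45, …
ICs: h(0) = 0, h′(0) = 0, h′′(0) = 16.

f: a_k = 4, 4, 4, 4, 4, 4, 4, …
g: a_k = 0, 4, 0, -8/3, 0, 8/15, 0, …
f·g: L₀ = L_f ⊗_s L_g, ord ≤ 1·2.
∫: right-multiply L₀ by Dx.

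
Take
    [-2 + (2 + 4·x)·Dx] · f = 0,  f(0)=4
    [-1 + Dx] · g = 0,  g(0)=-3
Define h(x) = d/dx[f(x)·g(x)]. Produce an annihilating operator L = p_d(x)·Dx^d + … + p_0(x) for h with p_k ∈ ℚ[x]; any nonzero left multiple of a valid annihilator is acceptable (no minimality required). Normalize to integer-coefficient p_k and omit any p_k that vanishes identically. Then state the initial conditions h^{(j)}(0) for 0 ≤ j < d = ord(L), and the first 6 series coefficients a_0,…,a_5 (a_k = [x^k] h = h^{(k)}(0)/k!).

L = (1 + 4·x + 2·x^2) + (-1 - 3·x - 2·x^2)·Dx  (order 1).
h: a_k = -24, -24, -24, 8, -28, 244/5, …
ICs: h(0) = -24.

f: a_k = 4, 4, -2, 2, -5/2, 7/2, …
g: a_k = -3, -3, -3/2, -1/2, -1/8, -1/40, …
f·g: L₀ = L_f ⊗_s L_g, ord ≤ 1·1.
Differentiate: ansatz ord ≤ ord L₀ ⇒ L.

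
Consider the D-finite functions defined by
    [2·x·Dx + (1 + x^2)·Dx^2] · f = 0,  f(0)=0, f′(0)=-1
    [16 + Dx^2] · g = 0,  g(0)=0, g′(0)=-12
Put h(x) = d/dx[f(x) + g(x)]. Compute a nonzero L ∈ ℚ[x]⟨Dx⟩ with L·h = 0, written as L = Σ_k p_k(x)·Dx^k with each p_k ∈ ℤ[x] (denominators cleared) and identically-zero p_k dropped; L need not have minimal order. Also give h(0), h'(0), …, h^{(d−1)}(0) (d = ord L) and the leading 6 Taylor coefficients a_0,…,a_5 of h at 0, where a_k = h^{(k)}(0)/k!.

f: a_k = 0, -1, 0, 1/3, 0, -1/5, …
g: a_k = 0, -12, 0, 32, 0, -128/5, …
h₀=f+g: left-lcm gives L₀, ord ≤ 4.
Derive L from L₀ (diff closure).
L = (64·x + 704·x^3 + 256·x^5) + (112 + 416·x^2 + 432·x^4 + 128·x^6)·Dx + (4·x + 44·x^3 + 16·x^5)·Dx^2 + (7 + 26·x^2 + 27·x^4 + 8·x^6)·Dx^3  (order 3).
h: a_k = -13, 0, 97, 0, -129, 0, …
ICs: h(0) = -13, h′(0) = 0, h′′(0) = 194.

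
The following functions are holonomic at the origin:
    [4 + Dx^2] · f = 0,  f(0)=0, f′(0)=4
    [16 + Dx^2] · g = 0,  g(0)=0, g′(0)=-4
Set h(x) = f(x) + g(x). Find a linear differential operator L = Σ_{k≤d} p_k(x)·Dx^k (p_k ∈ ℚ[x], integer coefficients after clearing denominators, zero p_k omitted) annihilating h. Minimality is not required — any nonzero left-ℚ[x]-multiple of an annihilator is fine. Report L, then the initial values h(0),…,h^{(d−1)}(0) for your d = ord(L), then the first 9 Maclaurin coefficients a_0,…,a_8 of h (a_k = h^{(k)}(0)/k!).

f: a_k = 0, 4, 0, -8/3, 0, 8/15, 0, -16/315, 0, …
g: a_k = 0, -4, 0, 32/3, 0, -128/15, 0, 1024/315, 0, …
f+g: L₀ = lclm(L_f,L_g), ord ≤ 2+2.
L = 64 + 20·Dx^2 + Dx^4  (order 4).
h: a_k = 0, 0, 0, 8, 0, -8, 0, 16/5, 0, …
ICs: h(0) = 0, h′(0) = 0, h′′(0) = 0, h′′′(0) = 48.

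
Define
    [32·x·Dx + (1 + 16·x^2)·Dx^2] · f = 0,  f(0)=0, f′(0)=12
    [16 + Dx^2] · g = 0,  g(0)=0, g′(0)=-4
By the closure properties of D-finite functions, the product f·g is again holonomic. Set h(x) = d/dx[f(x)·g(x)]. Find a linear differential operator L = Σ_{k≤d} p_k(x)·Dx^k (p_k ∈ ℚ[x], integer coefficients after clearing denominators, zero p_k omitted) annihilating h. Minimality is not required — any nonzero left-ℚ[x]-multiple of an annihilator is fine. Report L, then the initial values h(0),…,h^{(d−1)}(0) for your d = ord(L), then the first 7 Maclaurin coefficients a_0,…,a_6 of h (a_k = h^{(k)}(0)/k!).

f: a_k = 0, 12, 0, -64, 0, 3072/5, 0, …
g: a_k = 0, -4, 0, 32/3, 0, -128/15, 0, …
Sym-product of L_f,L_g gives L₀ (≤ ord 4).
h₀' ⇒ L via d/dx closure of L₀.
L = (14080 + 602112·x^2 + 15106048·x^4 + 50331648·x^6 + 100663296·x^8 + 268435456·x^10 + 2147483648·x^12) + (8704·x + 581632·x^3 + 9175040·x^5 + 41943040·x^7 + 167772160·x^9 + 536870912·x^11)·Dx + (960 + 43520·x^2 + 1093632·x^4 + 4849664·x^6 + 16777216·x^8 + 67108864·x^10 + 268435456·x^12)·Dx^2 + (544·x + 36352·x^3 + 573440·x^5 + 2621440·x^7 + 10485760·x^9 + 33554432·x^11)·Dx^3 + (5 + 368·x^2 + 9344·x^4 + 106496·x^6 + 655360·x^8 + 3145728·x^10 + 8388608·x^12)·Dx^4  (order 4).
h: a_k = 0, -96, 0, 1536, 0, -19456, 0, …
ICs: h(0) = 0, h′(0) = -96, h′′(0) = 0, h′′′(0) = 9216.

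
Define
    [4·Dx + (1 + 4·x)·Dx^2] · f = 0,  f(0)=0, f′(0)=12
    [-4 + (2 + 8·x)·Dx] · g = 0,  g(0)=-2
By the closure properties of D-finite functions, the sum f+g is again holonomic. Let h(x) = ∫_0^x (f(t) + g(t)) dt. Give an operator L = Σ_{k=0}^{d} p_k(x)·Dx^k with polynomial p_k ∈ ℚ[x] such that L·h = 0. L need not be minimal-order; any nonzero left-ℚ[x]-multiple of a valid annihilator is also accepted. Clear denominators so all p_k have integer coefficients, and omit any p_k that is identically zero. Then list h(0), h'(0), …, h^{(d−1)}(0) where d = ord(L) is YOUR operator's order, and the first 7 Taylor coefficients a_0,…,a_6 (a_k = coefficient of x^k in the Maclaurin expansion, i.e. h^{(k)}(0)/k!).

L = 8·Dx^2 + (10 + 40·x)·Dx^3 + (1 + 8·x + 16·x^2)·Dx^4  (order 4).
h: a_k = 0, -2, 4, -20/3, 14, -172/5, 1396/15, …
ICs: h(0) = 0, h′(0) = -2, h′′(0) = 8, h′′′(0) = -40.

f: a_k = 0, 12, -24, 64, -192, 3072/5, -2048, …
g: a_k = -2, -4, 4, -8, 20, -56, 168, …
f+g: L₀ = lclm(L_f,L_g), ord ≤ 2+1.
h=∫h₀ ⇒ L = L₀·Dx.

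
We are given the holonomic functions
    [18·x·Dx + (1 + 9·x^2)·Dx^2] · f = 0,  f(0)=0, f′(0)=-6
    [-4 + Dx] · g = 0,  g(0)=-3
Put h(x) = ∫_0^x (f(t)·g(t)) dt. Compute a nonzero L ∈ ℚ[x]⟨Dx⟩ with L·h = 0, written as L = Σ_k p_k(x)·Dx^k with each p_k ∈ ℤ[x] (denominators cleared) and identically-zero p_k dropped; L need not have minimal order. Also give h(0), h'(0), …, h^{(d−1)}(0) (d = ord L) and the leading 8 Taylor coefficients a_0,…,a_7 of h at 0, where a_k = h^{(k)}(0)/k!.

f: a_k = 0, -6, 0, 18, 0, -486/5, 0, 4374/7, …
g: a_k = -3, -12, -24, -32, -32, -128/5, -256/15, -1024/105, …
h₀=f·g: eliminate ⇒ L₀, order ≤ 2·1.
h=∫h₀ ⇒ L = L₀·Dx.
L = (16 - 72·x + 144·x^2)·Dx + (-8 + 18·x - 72·x^2)·Dx^2 + (1 + 9·x^2)·Dx^3  (order 3).
h: a_k = 0, 0, 9, 24, 45/2, -24/5, 43/5, 744/7, …
ICs: h(0) = 0, h′(0) = 0, h′′(0) = 18.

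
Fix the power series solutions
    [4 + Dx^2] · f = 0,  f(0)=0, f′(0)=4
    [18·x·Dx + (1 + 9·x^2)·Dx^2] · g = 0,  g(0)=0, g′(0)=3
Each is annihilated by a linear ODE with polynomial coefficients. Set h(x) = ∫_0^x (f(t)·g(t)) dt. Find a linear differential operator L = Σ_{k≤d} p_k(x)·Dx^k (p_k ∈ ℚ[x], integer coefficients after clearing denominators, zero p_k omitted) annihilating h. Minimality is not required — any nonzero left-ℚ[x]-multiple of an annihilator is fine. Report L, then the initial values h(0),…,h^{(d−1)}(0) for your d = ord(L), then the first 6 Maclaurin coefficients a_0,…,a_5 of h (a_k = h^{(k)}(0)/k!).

L = (2080 + 50256·x^2 + 89424·x^4 + 186624·x^6 + 419904·x^8)·Dx + (3168·x + 38880·x^3 + 139968·x^5 + 419904·x^7)·Dx^2 + (572 + 13788·x^2 + 33048·x^4 + 93312·x^6 + 209952·x^8)·Dx^3 + (792·x + 9720·x^3 + 34992·x^5 + 104976·x^7)·Dx^4 + (13 + 306·x^2 + 2673·x^4 + 11664·x^6 + 26244·x^8)·Dx^5  (order 5).
h: a_k = 0, 0, 0, 4, 0, -44/5, …
ICs: h(0) = 0, h′(0) = 0, h′′(0) = 0, h′′′(0) = 24, h′′′′(0) = 0.

f: a_k = 0, 4, 0, -8/3, 0, 8/15, …
g: a_k = 0, 3, 0, -9, 0, 243/5, …
f·g: L₀ = L_f ⊗_s L_g, ord ≤ 2·2.
h=∫₀ˣh₀: take L = L₀·Dx.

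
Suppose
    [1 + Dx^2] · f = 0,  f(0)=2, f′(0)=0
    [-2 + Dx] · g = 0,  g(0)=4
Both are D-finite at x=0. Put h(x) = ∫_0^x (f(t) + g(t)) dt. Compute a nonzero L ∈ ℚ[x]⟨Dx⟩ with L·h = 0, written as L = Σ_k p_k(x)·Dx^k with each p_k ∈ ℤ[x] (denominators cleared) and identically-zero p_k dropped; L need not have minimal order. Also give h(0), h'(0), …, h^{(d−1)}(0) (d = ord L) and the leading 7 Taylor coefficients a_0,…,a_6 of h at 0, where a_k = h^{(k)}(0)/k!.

f: a_k = 2, 0, -1, 0, 1/12, 0, -1/360, …
g: a_k = 4, 8, 8, 16/3, 8/3, 16/15, 16/45, …
f+g: L₀ = lclm(L_f,L_g), ord ≤ 2+1.
∫: right-multiply L₀ by Dx.
L = -2·Dx + Dx^2 - 2·Dx^3 + Dx^4  (order 4).
h: a_k = 0, 6, 4, 7/3, 4/3, 11/20, 8/45, …
ICs: h(0) = 0, h′(0) = 6, h′′(0) = 8, h′′′(0) = 14.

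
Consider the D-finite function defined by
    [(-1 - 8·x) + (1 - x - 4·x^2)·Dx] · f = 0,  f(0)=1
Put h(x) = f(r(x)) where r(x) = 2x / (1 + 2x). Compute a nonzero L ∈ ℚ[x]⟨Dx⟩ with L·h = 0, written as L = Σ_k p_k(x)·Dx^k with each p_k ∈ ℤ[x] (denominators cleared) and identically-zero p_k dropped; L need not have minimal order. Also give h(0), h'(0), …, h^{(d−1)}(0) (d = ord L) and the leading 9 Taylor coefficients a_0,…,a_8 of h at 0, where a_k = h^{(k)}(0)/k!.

L = (2 + 36·x) + (-1 - 4·x + 12·x^2 + 32·x^3)·Dx  (order 1).
h: a_k = 1, 2, 16, 0, 256, -512, 5120, -18432, 118784, …
ICs: h(0) = 1.

f: a_k = 1, 1, 5, 9, 29, 65, 181, 441, 1165, …
Change of var in L_f (x↦r) gives L₀.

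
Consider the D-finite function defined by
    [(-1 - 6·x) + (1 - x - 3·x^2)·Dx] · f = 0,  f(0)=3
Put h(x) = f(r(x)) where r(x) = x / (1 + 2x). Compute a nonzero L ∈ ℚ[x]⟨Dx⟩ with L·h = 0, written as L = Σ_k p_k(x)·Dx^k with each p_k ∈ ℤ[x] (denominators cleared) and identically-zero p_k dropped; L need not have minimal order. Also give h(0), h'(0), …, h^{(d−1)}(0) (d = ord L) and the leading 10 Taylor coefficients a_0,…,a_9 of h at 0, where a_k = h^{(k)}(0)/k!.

f: a_k = 3, 3, 12, 21, 57, 120, 291, 651, 1524, 3477, …
f∘r: x↦r, Dx↦Dx/r' in L_f ⇒ L₀.
L = (1 + 8·x) + (-1 - 5·x - 5·x^2 + 2·x^3)·Dx  (order 1).
h: a_k = 3, 3, 6, -15, 51, -168, 555, -1833, 6054, -19995, …
ICs: h(0) = 3.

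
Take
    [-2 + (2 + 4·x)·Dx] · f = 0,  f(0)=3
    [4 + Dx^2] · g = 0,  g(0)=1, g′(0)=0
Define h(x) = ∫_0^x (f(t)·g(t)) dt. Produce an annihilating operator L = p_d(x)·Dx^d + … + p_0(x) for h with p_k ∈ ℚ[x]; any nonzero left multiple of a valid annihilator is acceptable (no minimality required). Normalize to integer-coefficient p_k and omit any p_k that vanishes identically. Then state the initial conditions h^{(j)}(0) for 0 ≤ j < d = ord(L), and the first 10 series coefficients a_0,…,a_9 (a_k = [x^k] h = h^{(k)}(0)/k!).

L = (7 + 16·x + 16·x^2)·Dx + (-2 - 4·x)·Dx^2 + (1 + 4·x + 4·x^2)·Dx^3  (order 3).
h: a_k = 0, 3, 3/2, -5/2, -9/8, 5/8, 13/48, -349/1680, 401/1920, -44047/120960, …
ICs: h(0) = 0, h′(0) = 3, h′′(0) = 3.

f: a_k = 3, 3, -3/2, 3/2, -15/8, 21/8, -63/16, 99/16, -1287/128, 2145/128, …
g: a_k = 1, 0, -2, 0, 2/3, 0, -4/45, 0, 2/315, 0, …
h₀=f·g: eliminate ⇒ L₀, order ≤ 1·2.
∫: right-multiply L₀ by Dx.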